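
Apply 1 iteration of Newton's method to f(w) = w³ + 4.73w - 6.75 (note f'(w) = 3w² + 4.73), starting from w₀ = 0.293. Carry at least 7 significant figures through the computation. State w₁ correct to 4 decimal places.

1.3635

Newton update: w ← w − f(w)/f'(w).
w_0 = 0.293000: f = -5.338956, f' = 4.987547 → w_1 = 0.293000 - (-5.338956)/(4.987547) = 1.363457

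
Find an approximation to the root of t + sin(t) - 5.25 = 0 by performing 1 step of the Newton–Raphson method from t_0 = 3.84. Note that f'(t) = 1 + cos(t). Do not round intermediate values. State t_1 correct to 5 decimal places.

12.60852

Newton update: t ← t − f(t)/f'(t).
t_0 = 3.840000: f = -2.052999, f' = 0.234133 → t_1 = 3.840000 - (-2.052999)/(0.234133) = 12.608524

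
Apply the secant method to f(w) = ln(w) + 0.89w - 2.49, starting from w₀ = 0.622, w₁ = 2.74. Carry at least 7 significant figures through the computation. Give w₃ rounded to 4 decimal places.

f(w_0) = -2.411235, f(w_1) = 0.956558
w_2 = 2.740000 - (0.956558)·(2.740000 - 0.622000)/(0.956558 - (-2.411235)) = 2.138422; f(w_2) = 0.173264
w_3 = 2.138422 - (0.173264)·(2.138422 - 2.740000)/(0.173264 - (0.956558)) = 2.005354; f(w_3) = -0.009415

2.0054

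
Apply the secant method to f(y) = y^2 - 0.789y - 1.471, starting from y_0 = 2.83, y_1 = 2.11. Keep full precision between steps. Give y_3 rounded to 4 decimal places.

f(y_0) = 4.305030, f(y_1) = 1.316310
y_2 = 2.110000 - (1.316310)·(2.110000 - 2.830000)/(1.316310 - (4.305030)) = 1.792893; f(y_2) = 0.328874
y_3 = 1.792893 - (0.328874)·(1.792893 - 2.110000)/(0.328874 - (1.316310)) = 1.687278; f(y_3) = 0.044646

1.6873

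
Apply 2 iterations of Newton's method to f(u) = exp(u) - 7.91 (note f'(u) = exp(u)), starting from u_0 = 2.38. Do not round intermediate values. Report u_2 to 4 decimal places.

2.0691

Newton update: u ← u − f(u)/f'(u).
u_0 = 2.380000: f = 2.894903, f' = 10.804903 → u_1 = 2.380000 - (2.894903)/(10.804903) = 2.112075
u_1 = 2.112075: f = 0.355375, f' = 8.265375 → u_2 = 2.112075 - (0.355375)/(8.265375) = 2.069079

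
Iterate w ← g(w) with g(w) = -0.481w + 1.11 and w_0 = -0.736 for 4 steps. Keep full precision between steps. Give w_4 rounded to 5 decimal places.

0.66998

w_1 = g(-0.736000) = 1.464016
w_2 = g(1.464016) = 0.405808
w_3 = g(0.405808) = 0.914806
w_4 = g(0.914806) = 0.669978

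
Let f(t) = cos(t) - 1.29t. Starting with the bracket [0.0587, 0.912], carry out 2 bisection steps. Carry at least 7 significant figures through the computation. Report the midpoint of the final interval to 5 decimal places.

f(0.058700) = 0.922555, f(0.912000) = -0.564314 (opposite signs)
step 1: m = 0.485350, f(m) = 0.258410 > 0 → root in [0.485350, 0.912000]
step 2: m = 0.698675, f(m) = -0.135596 < 0 → root in [0.485350, 0.698675]
Midpoint of [0.485350, 0.698675] = 0.592013

0.59201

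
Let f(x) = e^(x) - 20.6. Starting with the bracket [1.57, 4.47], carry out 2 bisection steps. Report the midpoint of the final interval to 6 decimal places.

3.382500

f(1.570000) = -15.793352, f(4.470000) = 66.756723 (opposite signs)
step 1: m = 3.020000, f(m) = -0.108708 < 0 → root in [3.020000, 4.470000]
step 2: m = 3.745000, f(m) = 21.709007 > 0 → root in [3.020000, 3.745000]
Midpoint of [3.020000, 3.745000] = 3.382500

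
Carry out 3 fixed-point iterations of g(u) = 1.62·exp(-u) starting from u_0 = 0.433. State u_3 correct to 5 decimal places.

0.91934

u_1 = g(0.433000) = 1.050668
u_2 = g(1.050668) = 0.566521
u_3 = g(0.566521) = 0.919344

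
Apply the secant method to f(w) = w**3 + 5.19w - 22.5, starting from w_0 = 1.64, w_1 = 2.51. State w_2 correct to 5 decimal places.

f(w_0) = -9.577456, f(w_1) = 6.340151
w_2 = 2.510000 - (6.340151)·(2.510000 - 1.640000)/(6.340151 - (-9.577456)) = 2.163470; f(w_2) = -1.145251

2.16347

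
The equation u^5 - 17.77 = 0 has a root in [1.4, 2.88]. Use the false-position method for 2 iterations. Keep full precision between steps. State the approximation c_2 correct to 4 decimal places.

1.5699

f(1.400000) = -12.391760, f(2.880000) = 180.365566
step 1: c = 1.495145, f(c) = -10.298361 < 0 → new bracket [1.495145, 2.880000]
step 2: c = 1.569945, f(c) = -8.232773 < 0 → new bracket [1.569945, 2.880000]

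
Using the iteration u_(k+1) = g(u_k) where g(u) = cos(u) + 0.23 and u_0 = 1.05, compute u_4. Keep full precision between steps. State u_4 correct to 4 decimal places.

0.9341

u_1 = g(1.050000) = 0.727571
u_2 = g(0.727571) = 0.976792
u_3 = g(0.976792) = 0.789684
u_4 = g(0.789684) = 0.934070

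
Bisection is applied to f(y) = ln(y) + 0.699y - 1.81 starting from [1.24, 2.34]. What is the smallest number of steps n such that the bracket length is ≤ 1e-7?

Initial width b − a = 2.34 − 1.24 = 1.100000.
After n steps the width is (b−a)/2^n; need (b−a)/2^n ≤ 1e-7.
So n ≥ log₂(1.100000/1e-7) = log₂(11000000.0000) ≈ 23.3910.
Hence n = 24.

24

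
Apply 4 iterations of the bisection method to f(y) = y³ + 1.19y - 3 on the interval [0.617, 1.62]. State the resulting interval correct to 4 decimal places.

f(0.617000) = -2.030885, f(1.620000) = 3.179328 (opposite signs)
step 1: m = 1.118500, f(m) = -0.269694 < 0 → root in [1.118500, 1.620000]
step 2: m = 1.369250, f(m) = 1.196540 > 0 → root in [1.118500, 1.369250]
step 3: m = 1.243875, f(m) = 0.404766 > 0 → root in [1.118500, 1.243875]
step 4: m = 1.181188, f(m) = 0.053611 > 0 → root in [1.118500, 1.181188]

[1.1185, 1.1812]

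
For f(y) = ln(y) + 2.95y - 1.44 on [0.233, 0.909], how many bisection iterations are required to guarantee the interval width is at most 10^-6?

Initial width b − a = 0.909 − 0.233 = 0.676000.
After n steps the width is (b−a)/2^n; need (b−a)/2^n ≤ 10^-6.
So n ≥ log₂(0.676000/10^-6) = log₂(676000.0000) ≈ 19.3667.
Hence n = 20.

20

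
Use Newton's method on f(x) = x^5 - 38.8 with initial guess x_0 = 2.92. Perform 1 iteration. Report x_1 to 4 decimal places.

2.4427

f'(x) = 5x^4
x_0 = 2.920000: f = 173.482531, f' = 363.497485 → x_1 = 2.920000 - (173.482531)/(363.497485) = 2.442741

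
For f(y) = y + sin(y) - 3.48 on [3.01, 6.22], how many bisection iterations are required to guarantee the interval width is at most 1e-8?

Initial width b − a = 6.22 − 3.01 = 3.210000.
After n steps the width is (b−a)/2^n; need (b−a)/2^n ≤ 1e-8.
So n ≥ log₂(3.210000/1e-8) = log₂(321000000.0000) ≈ 28.2580.
Hence n = 29.

29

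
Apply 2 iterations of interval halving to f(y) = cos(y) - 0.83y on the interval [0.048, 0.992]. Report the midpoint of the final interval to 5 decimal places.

0.87400

f(0.048000) = 0.959008, f(0.992000) = -0.276343 (opposite signs)
step 1: m = 0.520000, f(m) = 0.436219 > 0 → root in [0.520000, 0.992000]
step 2: m = 0.756000, f(m) = 0.100106 > 0 → root in [0.756000, 0.992000]
Midpoint of [0.756000, 0.992000] = 0.874000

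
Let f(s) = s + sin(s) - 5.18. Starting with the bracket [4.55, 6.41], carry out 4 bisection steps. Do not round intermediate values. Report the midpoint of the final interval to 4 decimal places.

f(4.550000) = -1.616844, f(6.410000) = 1.356475 (opposite signs)
step 1: m = 5.480000, f(m) = -0.419572 < 0 → root in [5.480000, 6.410000]
step 2: m = 5.945000, f(m) = 0.433224 > 0 → root in [5.480000, 5.945000]
step 3: m = 5.712500, f(m) = -0.007709 < 0 → root in [5.712500, 5.945000]
step 4: m = 5.828750, f(m) = 0.209795 > 0 → root in [5.712500, 5.828750]
Midpoint of [5.712500, 5.828750] = 5.770625

5.7706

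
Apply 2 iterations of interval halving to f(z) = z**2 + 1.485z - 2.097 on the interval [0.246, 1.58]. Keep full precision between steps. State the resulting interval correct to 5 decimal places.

[0.57950, 0.91300]

f(0.246000) = -1.671174, f(1.580000) = 2.745700 (opposite signs)
step 1: m = 0.913000, f(m) = 0.092374 > 0 → root in [0.246000, 0.913000]
step 2: m = 0.579500, f(m) = -0.900622 < 0 → root in [0.579500, 0.913000]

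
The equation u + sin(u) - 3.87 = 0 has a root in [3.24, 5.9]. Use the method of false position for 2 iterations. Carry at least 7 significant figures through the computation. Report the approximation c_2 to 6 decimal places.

f(3.240000) = -0.728249, f(5.900000) = 1.656123
step 1: c = 4.052433, f(c) = -0.607586 < 0 → new bracket [4.052433, 5.900000]
step 2: c = 4.548325, f(c) = -0.308247 < 0 → new bracket [4.548325, 5.900000]

4.548325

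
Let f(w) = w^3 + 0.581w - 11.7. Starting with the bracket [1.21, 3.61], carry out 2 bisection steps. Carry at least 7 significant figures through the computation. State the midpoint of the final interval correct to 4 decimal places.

f(1.210000) = -9.225429, f(3.610000) = 37.443291 (opposite signs)
step 1: m = 2.410000, f(m) = 3.697731 > 0 → root in [1.210000, 2.410000]
step 2: m = 1.810000, f(m) = -4.718649 < 0 → root in [1.810000, 2.410000]
Midpoint of [1.810000, 2.410000] = 2.110000

2.1100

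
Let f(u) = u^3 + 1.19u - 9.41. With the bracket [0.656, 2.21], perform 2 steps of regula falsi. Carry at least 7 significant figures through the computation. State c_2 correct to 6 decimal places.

False-position update: c = (a·f(b) − b·f(a))/(f(b) − f(a)); replace the endpoint whose sign matches f(c).
f(0.656000) = -8.347060, f(2.210000) = 4.013761
step 1: c = 1.705391, f(c) = -2.420699 < 0 → new bracket [1.705391, 2.210000]
step 2: c = 1.895229, f(c) = -0.347217 < 0 → new bracket [1.895229, 2.210000]

1.895229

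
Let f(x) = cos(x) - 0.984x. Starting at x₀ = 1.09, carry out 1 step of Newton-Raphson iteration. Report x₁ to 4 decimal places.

Newton update: x ← x − f(x)/f'(x).
f'(x) = -sin(x) - 0.984
x_0 = 1.090000: f = -0.610075, f' = -1.870627 → x_1 = 1.090000 - (-0.610075)/(-1.870627) = 0.763866

0.7639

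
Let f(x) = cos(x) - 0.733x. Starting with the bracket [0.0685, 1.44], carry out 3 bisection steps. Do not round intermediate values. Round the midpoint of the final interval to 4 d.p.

f(0.068500) = 0.947444, f(1.440000) = -0.925096 (opposite signs)
step 1: m = 0.754250, f(m) = 0.175920 > 0 → root in [0.754250, 1.440000]
step 2: m = 1.097125, f(m) = -0.348036 < 0 → root in [0.754250, 1.097125]
step 3: m = 0.925687, f(m) = -0.077244 < 0 → root in [0.754250, 0.925687]
Midpoint of [0.754250, 0.925687] = 0.839969

0.8400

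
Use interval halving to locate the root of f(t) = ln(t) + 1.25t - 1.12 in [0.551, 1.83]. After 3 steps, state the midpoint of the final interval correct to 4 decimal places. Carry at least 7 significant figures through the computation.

0.9507

f(0.551000) = -1.027270, f(1.830000) = 1.771816 (opposite signs)
step 1: m = 1.190500, f(m) = 0.542498 > 0 → root in [0.551000, 1.190500]
step 2: m = 0.870750, f(m) = -0.169963 < 0 → root in [0.870750, 1.190500]
step 3: m = 1.030625, f(m) = 0.198447 > 0 → root in [0.870750, 1.030625]
Midpoint of [0.870750, 1.030625] = 0.950688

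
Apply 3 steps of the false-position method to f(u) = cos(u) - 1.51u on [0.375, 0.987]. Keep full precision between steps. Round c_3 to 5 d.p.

0.56073

f(0.375000) = 0.364258, f(0.987000) = -0.939175
step 1: c = 0.546030, f(c) = 0.030088 > 0 → new bracket [0.546030, 0.987000]
step 2: c = 0.559718, f(c) = 0.002230 > 0 → new bracket [0.559718, 0.987000]
step 3: c = 0.560730, f(c) = 0.000164 > 0 → new bracket [0.560730, 0.987000]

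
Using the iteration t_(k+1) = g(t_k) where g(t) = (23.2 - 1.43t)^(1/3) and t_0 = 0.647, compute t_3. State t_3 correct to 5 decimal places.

t_1 = g(0.647000) = 2.813657
t_2 = g(2.813657) = 2.676637
t_3 = g(2.676637) = 2.685723

2.68572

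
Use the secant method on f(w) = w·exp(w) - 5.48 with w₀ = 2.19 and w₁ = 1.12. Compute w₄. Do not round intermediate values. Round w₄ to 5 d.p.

1.37714

f(w_0) = 14.088117, f(w_1) = -2.047363
w_2 = 1.120000 - (-2.047363)·(1.120000 - 2.190000)/(-2.047363 - (14.088117)) = 1.255768; f(w_2) = -1.071586
w_3 = 1.255768 - (-1.071586)·(1.255768 - 1.120000)/(-1.071586 - (-2.047363)) = 1.404866; f(w_3) = 0.244804
w_4 = 1.404866 - (0.244804)·(1.404866 - 1.255768)/(0.244804 - (-1.071586)) = 1.377139; f(w_4) = -0.021647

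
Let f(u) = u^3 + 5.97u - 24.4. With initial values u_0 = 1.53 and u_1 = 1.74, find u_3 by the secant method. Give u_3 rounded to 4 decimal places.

f(u_0) = -11.684323, f(u_1) = -8.744176
u_2 = 1.740000 - (-8.744176)·(1.740000 - 1.530000)/(-8.744176 - (-11.684323)) = 2.364553; f(u_2) = 2.936854
u_3 = 2.364553 - (2.936854)·(2.364553 - 1.740000)/(2.936854 - (-8.744176)) = 2.207527; f(u_3) = -0.463393

2.2075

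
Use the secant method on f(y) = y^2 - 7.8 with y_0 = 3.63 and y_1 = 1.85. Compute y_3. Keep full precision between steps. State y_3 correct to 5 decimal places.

f(y_0) = 5.376900, f(y_1) = -4.377500
y_2 = 1.850000 - (-4.377500)·(1.850000 - 3.630000)/(-4.377500 - (5.376900)) = 2.648814; f(y_2) = -0.783785
y_3 = 2.648814 - (-0.783785)·(2.648814 - 1.850000)/(-0.783785 - (-4.377500)) = 2.823034; f(y_3) = 0.169522

2.82303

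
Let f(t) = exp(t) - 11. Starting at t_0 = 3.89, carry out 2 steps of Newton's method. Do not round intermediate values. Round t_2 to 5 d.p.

f'(t) = exp(t)
t_0 = 3.890000: f = 37.910887, f' = 48.910887 → t_1 = 3.890000 - (37.910887)/(48.910887) = 3.114899
t_1 = 3.114899: f = 11.531150, f' = 22.531150 → t_2 = 3.114899 - (11.531150)/(22.531150) = 2.603112

2.60311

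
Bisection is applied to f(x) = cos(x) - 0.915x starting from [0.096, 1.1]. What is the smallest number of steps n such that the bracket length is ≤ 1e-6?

Initial width b − a = 1.1 − 0.096 = 1.004000.
After n steps the width is (b−a)/2^n; need (b−a)/2^n ≤ 1e-6.
So n ≥ log₂(1.004000/1e-6) = log₂(1004000.0000) ≈ 19.9373.
Hence n = 20.

20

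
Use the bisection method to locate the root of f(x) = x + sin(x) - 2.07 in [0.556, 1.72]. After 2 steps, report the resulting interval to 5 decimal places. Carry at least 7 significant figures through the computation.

[1.13800, 1.42900]

f(0.556000) = -0.986207, f(1.720000) = 0.638890 (opposite signs)
step 1: m = 1.138000, f(m) = -0.024204 < 0 → root in [1.138000, 1.720000]
step 2: m = 1.429000, f(m) = 0.348964 > 0 → root in [1.138000, 1.429000]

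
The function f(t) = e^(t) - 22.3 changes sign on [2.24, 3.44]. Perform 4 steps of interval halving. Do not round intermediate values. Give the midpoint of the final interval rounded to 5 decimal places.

f(2.240000) = -12.906669, f(3.440000) = 8.886958 (opposite signs)
step 1: m = 2.840000, f(m) = -5.184234 < 0 → root in [2.840000, 3.440000]
step 2: m = 3.140000, f(m) = 0.803867 > 0 → root in [2.840000, 3.140000]
step 3: m = 2.990000, f(m) = -2.414318 < 0 → root in [2.990000, 3.140000]
step 4: m = 3.065000, f(m) = -0.865538 < 0 → root in [3.065000, 3.140000]
Midpoint of [3.065000, 3.140000] = 3.102500

3.10250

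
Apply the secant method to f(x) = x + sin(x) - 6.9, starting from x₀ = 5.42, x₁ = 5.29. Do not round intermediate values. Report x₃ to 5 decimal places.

6.59076

f(x_0) = -2.239917, f(x_1) = -2.447769
x_2 = 5.290000 - (-2.447769)·(5.290000 - 5.420000)/(-2.447769 - (-2.239917)) = 6.820941; f(x_2) = 0.433151
x_3 = 6.820941 - (0.433151)·(6.820941 - 5.290000)/(0.433151 - (-2.447769)) = 6.590762; f(x_3) = -0.006489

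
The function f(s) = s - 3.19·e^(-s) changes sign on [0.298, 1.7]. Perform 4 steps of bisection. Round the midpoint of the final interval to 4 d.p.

f(0.298000) = -2.069941, f(1.700000) = 1.117240 (opposite signs)
step 1: m = 0.999000, f(m) = -0.175710 < 0 → root in [0.999000, 1.700000]
step 2: m = 1.349500, f(m) = 0.522110 > 0 → root in [0.999000, 1.349500]
step 3: m = 1.174250, f(m) = 0.188378 > 0 → root in [0.999000, 1.174250]
step 4: m = 1.086625, f(m) = 0.010468 > 0 → root in [0.999000, 1.086625]
Midpoint of [0.999000, 1.086625] = 1.042812

1.0428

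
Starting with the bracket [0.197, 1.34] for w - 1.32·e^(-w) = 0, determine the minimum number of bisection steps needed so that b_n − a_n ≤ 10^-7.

24

Initial width b − a = 1.34 − 0.197 = 1.143000.
After n steps the width is (b−a)/2^n; need (b−a)/2^n ≤ 10^-7.
So n ≥ log₂(1.143000/10^-7) = log₂(11430000.0000) ≈ 23.4463.
Hence n = 24.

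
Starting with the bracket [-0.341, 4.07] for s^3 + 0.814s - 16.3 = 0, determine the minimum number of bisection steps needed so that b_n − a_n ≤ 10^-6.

Initial width b − a = 4.07 − -0.341 = 4.411000.
After n steps the width is (b−a)/2^n; need (b−a)/2^n ≤ 10^-6.
So n ≥ log₂(4.411000/10^-6) = log₂(4411000.0000) ≈ 22.0727.
Hence n = 23.

23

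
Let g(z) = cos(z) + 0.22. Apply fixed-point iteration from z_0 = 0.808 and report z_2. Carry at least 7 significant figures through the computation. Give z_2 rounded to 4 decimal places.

0.8330

z_1 = g(0.808000) = 0.910946
z_2 = g(0.910946) = 0.832999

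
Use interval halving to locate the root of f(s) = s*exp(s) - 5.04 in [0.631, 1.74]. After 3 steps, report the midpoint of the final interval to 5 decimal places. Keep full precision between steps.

f(0.631000) = -3.854042, f(1.740000) = 4.873378 (opposite signs)
step 1: m = 1.185500, f(m) = -1.160662 < 0 → root in [1.185500, 1.740000]
step 2: m = 1.462750, f(m) = 1.275887 > 0 → root in [1.185500, 1.462750]
step 3: m = 1.324125, f(m) = -0.062753 < 0 → root in [1.324125, 1.462750]
Midpoint of [1.324125, 1.462750] = 1.393438

1.39344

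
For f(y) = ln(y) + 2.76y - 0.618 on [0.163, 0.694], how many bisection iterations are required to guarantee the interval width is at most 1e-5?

16

Initial width b − a = 0.694 − 0.163 = 0.531000.
After n steps the width is (b−a)/2^n; need (b−a)/2^n ≤ 1e-5.
So n ≥ log₂(0.531000/1e-5) = log₂(53100.0000) ≈ 15.6964.
Hence n = 16.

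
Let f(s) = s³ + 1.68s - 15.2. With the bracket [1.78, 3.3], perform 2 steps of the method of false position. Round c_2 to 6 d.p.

False-position update: c = (a·f(b) − b·f(a))/(f(b) − f(a)); replace the endpoint whose sign matches f(c).
f(1.780000) = -6.569848, f(3.300000) = 26.281000
step 1: c = 2.083985, f(c) = -2.648170 < 0 → new bracket [2.083985, 3.300000]
step 2: c = 2.195299, f(c) = -0.932013 < 0 → new bracket [2.195299, 3.300000]

2.195299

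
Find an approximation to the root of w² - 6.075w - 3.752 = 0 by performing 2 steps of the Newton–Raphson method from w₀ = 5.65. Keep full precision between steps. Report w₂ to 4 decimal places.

6.6447

Newton update: w ← w − f(w)/f'(w).
f'(w) = 2w - 6.075
w_0 = 5.650000: f = -6.153250, f' = 5.225000 → w_1 = 5.650000 - (-6.153250)/(5.225000) = 6.827656
w_1 = 6.827656: f = 1.386872, f' = 7.580311 → w_2 = 6.827656 - (1.386872)/(7.580311) = 6.644698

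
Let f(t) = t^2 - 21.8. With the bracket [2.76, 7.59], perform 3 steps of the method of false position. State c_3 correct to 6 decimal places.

4.636700

f(2.760000) = -14.182400, f(7.590000) = 35.808100
step 1: c = 4.130280, f(c) = -4.740786 < 0 → new bracket [4.130280, 7.590000]
step 2: c = 4.534774, f(c) = -1.235821 < 0 → new bracket [4.534774, 7.590000]
step 3: c = 4.636700, f(c) = -0.301016 < 0 → new bracket [4.636700, 7.590000]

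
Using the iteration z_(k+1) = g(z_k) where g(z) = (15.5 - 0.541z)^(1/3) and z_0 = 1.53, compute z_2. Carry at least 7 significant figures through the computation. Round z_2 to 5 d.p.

2.42018

z_1 = g(1.530000) = 2.448119
z_2 = g(2.448119) = 2.420175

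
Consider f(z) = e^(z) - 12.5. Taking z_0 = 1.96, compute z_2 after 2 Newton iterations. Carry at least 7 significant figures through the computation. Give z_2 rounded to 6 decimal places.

f'(z) = e^(z)
z_0 = 1.960000: f = -5.400673, f' = 7.099327 → z_1 = 1.960000 - (-5.400673)/(7.099327) = 2.720730
z_1 = 2.720730: f = 2.691412, f' = 15.191412 → z_2 = 2.720730 - (2.691412)/(15.191412) = 2.543564

2.543564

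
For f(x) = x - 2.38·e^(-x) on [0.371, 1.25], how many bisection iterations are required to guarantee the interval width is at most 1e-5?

17

Initial width b − a = 1.25 − 0.371 = 0.879000.
After n steps the width is (b−a)/2^n; need (b−a)/2^n ≤ 1e-5.
So n ≥ log₂(0.879000/1e-5) = log₂(87900.0000) ≈ 16.4236.
Hence n = 17.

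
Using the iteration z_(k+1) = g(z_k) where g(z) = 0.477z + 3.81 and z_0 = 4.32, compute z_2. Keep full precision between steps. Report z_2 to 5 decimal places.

z_1 = g(4.320000) = 5.870640
z_2 = g(5.870640) = 6.610295

6.61030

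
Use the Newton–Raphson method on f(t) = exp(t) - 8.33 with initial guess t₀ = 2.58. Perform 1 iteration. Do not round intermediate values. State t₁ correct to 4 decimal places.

2.2112

Newton update: t ← t − f(t)/f'(t).
f'(t) = exp(t)
t_0 = 2.580000: f = 4.867138, f' = 13.197138 → t_1 = 2.580000 - (4.867138)/(13.197138) = 2.211197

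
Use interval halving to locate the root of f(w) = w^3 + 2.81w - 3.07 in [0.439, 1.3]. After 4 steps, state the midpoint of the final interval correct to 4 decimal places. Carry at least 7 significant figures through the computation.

f(0.439000) = -1.751805, f(1.300000) = 2.780000 (opposite signs)
step 1: m = 0.869500, f(m) = 0.030663 > 0 → root in [0.439000, 0.869500]
step 2: m = 0.654250, f(m) = -0.951510 < 0 → root in [0.654250, 0.869500]
step 3: m = 0.761875, f(m) = -0.486898 < 0 → root in [0.761875, 0.869500]
step 4: m = 0.815688, f(m) = -0.235204 < 0 → root in [0.815688, 0.869500]
Midpoint of [0.815688, 0.869500] = 0.842594

0.8426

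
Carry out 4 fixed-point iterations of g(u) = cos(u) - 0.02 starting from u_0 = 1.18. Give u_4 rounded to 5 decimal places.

0.81131

u_1 = g(1.180000) = 0.360925
u_2 = g(0.360925) = 0.915571
u_3 = g(0.915571) = 0.589338
u_4 = g(0.589338) = 0.811309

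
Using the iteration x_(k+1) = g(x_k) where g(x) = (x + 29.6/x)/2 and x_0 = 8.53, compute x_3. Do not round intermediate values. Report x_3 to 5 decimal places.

x_1 = g(8.530000) = 6.000053
x_2 = g(6.000053) = 5.466671
x_3 = g(5.466671) = 5.440650

5.44065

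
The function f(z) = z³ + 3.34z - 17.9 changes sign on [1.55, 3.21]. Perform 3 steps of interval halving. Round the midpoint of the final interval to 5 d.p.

2.27625

f(1.550000) = -8.999125, f(3.210000) = 25.897561 (opposite signs)
step 1: m = 2.380000, f(m) = 3.530472 > 0 → root in [1.550000, 2.380000]
step 2: m = 1.965000, f(m) = -3.749593 < 0 → root in [1.965000, 2.380000]
step 3: m = 2.172500, f(m) = -0.390180 < 0 → root in [2.172500, 2.380000]
Midpoint of [2.172500, 2.380000] = 2.276250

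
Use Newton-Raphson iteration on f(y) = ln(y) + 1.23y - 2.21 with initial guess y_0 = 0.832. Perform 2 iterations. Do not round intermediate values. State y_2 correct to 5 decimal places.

1.47784

f'(y) = 1/y + 1.23
y_0 = 0.832000: f = -1.370563, f' = 2.431923 → y_1 = 0.832000 - (-1.370563)/(2.431923) = 1.395572
y_1 = 1.395572: f = -0.160143, f' = 1.946552 → y_2 = 1.395572 - (-0.160143)/(1.946552) = 1.477842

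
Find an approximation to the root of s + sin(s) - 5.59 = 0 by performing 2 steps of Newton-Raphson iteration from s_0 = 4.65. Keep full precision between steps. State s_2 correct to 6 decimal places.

Newton update: s ← s − f(s)/f'(s).
f'(s) = 1 + cos(s)
s_0 = 4.650000: f = -1.938054, f' = 0.937651 → s_1 = 4.650000 - (-1.938054)/(0.937651) = 6.716924
s_1 = 6.716924: f = 1.547190, f' = 1.907401 → s_2 = 6.716924 - (1.547190)/(1.907401) = 5.905773

5.905773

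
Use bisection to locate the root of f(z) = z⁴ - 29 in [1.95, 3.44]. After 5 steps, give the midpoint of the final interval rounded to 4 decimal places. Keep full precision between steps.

f(1.950000) = -14.540994, f(3.440000) = 111.034089 (opposite signs)
step 1: m = 2.695000, f(m) = 23.751532 > 0 → root in [1.950000, 2.695000]
step 2: m = 2.322500, f(m) = 0.095303 > 0 → root in [1.950000, 2.322500]
step 3: m = 2.136250, f(m) = -8.173883 < 0 → root in [2.136250, 2.322500]
step 4: m = 2.229375, f(m) = -4.297978 < 0 → root in [2.229375, 2.322500]
step 5: m = 2.275937, f(m) = -2.168724 < 0 → root in [2.275937, 2.322500]
Midpoint of [2.275937, 2.322500] = 2.299219

2.2992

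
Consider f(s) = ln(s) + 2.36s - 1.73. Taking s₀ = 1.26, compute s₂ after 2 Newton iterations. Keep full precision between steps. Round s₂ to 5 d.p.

0.81797

f'(s) = 1/s + 2.36
s_0 = 1.260000: f = 1.474712, f' = 3.153651 → s_1 = 1.260000 - (1.474712)/(3.153651) = 0.792380
s_1 = 0.792380: f = -0.092699, f' = 3.622022 → s_2 = 0.792380 - (-0.092699)/(3.622022) = 0.817973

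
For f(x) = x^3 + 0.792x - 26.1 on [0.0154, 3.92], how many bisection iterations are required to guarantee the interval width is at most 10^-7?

Initial width b − a = 3.92 − 0.0154 = 3.904600.
After n steps the width is (b−a)/2^n; need (b−a)/2^n ≤ 10^-7.
So n ≥ log₂(3.904600/10^-7) = log₂(39046000.0000) ≈ 25.2187.
Hence n = 26.

26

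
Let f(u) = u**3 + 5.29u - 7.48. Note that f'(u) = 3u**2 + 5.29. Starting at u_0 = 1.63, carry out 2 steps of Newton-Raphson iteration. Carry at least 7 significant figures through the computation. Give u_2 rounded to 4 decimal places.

1.1389

Newton update: u ← u − f(u)/f'(u).
u_0 = 1.630000: f = 5.473447, f' = 13.260700 → u_1 = 1.630000 - (5.473447)/(13.260700) = 1.217243
u_1 = 1.217243: f = 0.762781, f' = 9.735041 → u_2 = 1.217243 - (0.762781)/(9.735041) = 1.138889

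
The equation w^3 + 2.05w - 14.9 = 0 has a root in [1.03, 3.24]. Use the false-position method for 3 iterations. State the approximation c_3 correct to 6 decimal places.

2.127996

False-position update: c = (a·f(b) − b·f(a))/(f(b) − f(a)); replace the endpoint whose sign matches f(c).
f(1.030000) = -11.695773, f(3.240000) = 25.754224
step 1: c = 1.720191, f(c) = -6.283463 < 0 → new bracket [1.720191, 3.240000]
step 2: c = 2.018267, f(c) = -2.541339 < 0 → new bracket [2.018267, 3.240000]
step 3: c = 2.127996, f(c) = -0.901263 < 0 → new bracket [2.127996, 3.240000]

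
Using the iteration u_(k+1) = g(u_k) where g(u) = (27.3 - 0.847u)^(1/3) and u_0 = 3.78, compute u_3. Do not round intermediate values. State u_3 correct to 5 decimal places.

u_1 = g(3.780000) = 2.888434
u_2 = g(2.888434) = 2.918295
u_3 = g(2.918295) = 2.917305

2.91730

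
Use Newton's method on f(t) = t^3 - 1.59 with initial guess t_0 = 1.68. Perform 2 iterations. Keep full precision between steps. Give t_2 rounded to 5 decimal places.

1.18174

f'(t) = 3t^2
t_0 = 1.680000: f = 3.151632, f' = 8.467200 → t_1 = 1.680000 - (3.151632)/(8.467200) = 1.307783
t_1 = 1.307783: f = 0.646699, f' = 5.130893 → t_2 = 1.307783 - (0.646699)/(5.130893) = 1.181743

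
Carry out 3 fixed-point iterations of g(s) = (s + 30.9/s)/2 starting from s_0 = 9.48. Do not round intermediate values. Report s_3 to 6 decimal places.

s_1 = g(9.480000) = 6.369747
s_2 = g(6.369747) = 5.610402
s_3 = g(5.610402) = 5.559014

5.559014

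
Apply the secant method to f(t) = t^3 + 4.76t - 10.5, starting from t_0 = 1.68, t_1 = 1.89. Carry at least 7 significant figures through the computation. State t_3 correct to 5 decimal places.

1.50226

Secant update: t_(k+1) = t_k − f(t_k)·(t_k − t_(k-1))/(f(t_k) − f(t_(k-1))).
f(t_0) = 2.238432, f(t_1) = 5.247669
t_2 = 1.890000 - (5.247669)·(1.890000 - 1.680000)/(5.247669 - (2.238432)) = 1.523791; f(t_2) = 0.291392
t_3 = 1.523791 - (0.291392)·(1.523791 - 1.890000)/(0.291392 - (5.247669)) = 1.502260; f(t_3) = 0.041040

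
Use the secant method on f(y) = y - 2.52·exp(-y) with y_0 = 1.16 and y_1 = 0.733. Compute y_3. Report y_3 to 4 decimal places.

f(y_0) = 0.370015, f(y_1) = -0.477773
y_2 = 0.733000 - (-0.477773)·(0.733000 - 1.160000)/(-0.477773 - (0.370015)) = 0.973637; f(y_2) = 0.021816
y_3 = 0.973637 - (0.021816)·(0.973637 - 0.733000)/(0.021816 - (-0.477773)) = 0.963129; f(y_3) = 0.001253

0.9631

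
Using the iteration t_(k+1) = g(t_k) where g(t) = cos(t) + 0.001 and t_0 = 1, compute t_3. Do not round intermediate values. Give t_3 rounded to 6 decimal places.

0.654923

t_1 = g(1.000000) = 0.541302
t_2 = g(0.541302) = 0.858038
t_3 = g(0.858038) = 0.654923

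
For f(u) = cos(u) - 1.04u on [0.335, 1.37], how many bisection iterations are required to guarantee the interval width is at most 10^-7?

Initial width b − a = 1.37 − 0.335 = 1.035000.
After n steps the width is (b−a)/2^n; need (b−a)/2^n ≤ 10^-7.
So n ≥ log₂(1.035000/10^-7) = log₂(10350000.0000) ≈ 23.3031.
Hence n = 24.

24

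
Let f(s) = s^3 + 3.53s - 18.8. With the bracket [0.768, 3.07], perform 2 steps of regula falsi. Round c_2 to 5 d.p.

2.08993

False-position update: c = (a·f(b) − b·f(a))/(f(b) − f(a)); replace the endpoint whose sign matches f(c).
f(0.768000) = -15.635975, f(3.070000) = 20.971543
step 1: c = 1.751241, f(c) = -7.247334 < 0 → new bracket [1.751241, 3.070000]
step 2: c = 2.089932, f(c) = -2.294097 < 0 → new bracket [2.089932, 3.070000]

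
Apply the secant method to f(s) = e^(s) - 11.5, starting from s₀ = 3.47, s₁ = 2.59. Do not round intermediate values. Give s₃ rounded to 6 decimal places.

2.446770

f(s_0) = 20.636742, f(s_1) = 1.829772
s_2 = 2.590000 - (1.829772)·(2.590000 - 3.470000)/(1.829772 - (20.636742)) = 2.504383; f(s_2) = 0.736005
s_3 = 2.504383 - (0.736005)·(2.504383 - 2.590000)/(0.736005 - (1.829772)) = 2.446770; f(s_3) = 0.050980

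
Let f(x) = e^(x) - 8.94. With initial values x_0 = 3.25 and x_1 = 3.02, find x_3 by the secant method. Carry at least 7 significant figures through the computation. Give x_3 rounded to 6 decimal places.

f(x_0) = 16.850340, f(x_1) = 11.551292
x_2 = 3.020000 - (11.551292)·(3.020000 - 3.250000)/(11.551292 - (16.850340)) = 2.518627; f(x_2) = 3.471550
x_3 = 2.518627 - (3.471550)·(2.518627 - 3.020000)/(3.471550 - (11.551292)) = 2.303207; f(x_3) = 1.066224

2.303207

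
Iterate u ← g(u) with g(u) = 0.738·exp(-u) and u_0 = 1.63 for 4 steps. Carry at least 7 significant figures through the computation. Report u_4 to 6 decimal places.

u_1 = g(1.630000) = 0.144596
u_2 = g(0.144596) = 0.638644
u_3 = g(0.638644) = 0.389670
u_4 = g(0.389670) = 0.499833

0.499833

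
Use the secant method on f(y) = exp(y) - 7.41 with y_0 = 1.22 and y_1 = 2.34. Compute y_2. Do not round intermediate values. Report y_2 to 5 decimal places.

f(y_0) = -4.022812, f(y_1) = 2.971237
y_2 = 2.340000 - (2.971237)·(2.340000 - 1.220000)/(2.971237 - (-4.022812)) = 1.864198; f(y_2) = -0.959242

1.86420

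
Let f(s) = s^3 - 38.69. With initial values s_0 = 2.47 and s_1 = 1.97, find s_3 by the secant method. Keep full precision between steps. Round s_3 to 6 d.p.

3.064219

f(s_0) = -23.620777, f(s_1) = -31.044627
s_2 = 1.970000 - (-31.044627)·(1.970000 - 2.470000)/(-31.044627 - (-23.620777)) = 4.060871; f(s_2) = 28.276502
s_3 = 4.060871 - (28.276502)·(4.060871 - 1.970000)/(28.276502 - (-31.044627)) = 3.064219; f(s_3) = -9.918702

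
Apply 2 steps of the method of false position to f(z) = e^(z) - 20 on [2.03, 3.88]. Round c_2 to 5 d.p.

2.83579

f(2.030000) = -12.385914, f(3.880000) = 28.424215
step 1: c = 2.591477, f(c) = -6.650529 < 0 → new bracket [2.591477, 3.880000]
step 2: c = 2.835794, f(c) = -2.956074 < 0 → new bracket [2.835794, 3.880000]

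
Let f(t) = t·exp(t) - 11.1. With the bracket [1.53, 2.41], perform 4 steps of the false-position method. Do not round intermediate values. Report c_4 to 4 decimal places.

False-position update: c = (a·f(b) − b·f(a))/(f(b) − f(a)); replace the endpoint whose sign matches f(c).
f(1.530000) = -4.034189, f(2.410000) = 15.732846
step 1: c = 1.709596, f(c) = -1.651523 < 0 → new bracket [1.709596, 2.410000]
step 2: c = 1.776135, f(c) = -0.608403 < 0 → new bracket [1.776135, 2.410000]
step 3: c = 1.799734, f(c) = -0.215131 < 0 → new bracket [1.799734, 2.410000]
step 4: c = 1.807967, f(c) = -0.074954 < 0 → new bracket [1.807967, 2.410000]

1.8080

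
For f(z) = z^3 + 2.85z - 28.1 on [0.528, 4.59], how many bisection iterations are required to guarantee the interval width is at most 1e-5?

19

Initial width b − a = 4.59 − 0.528 = 4.062000.
After n steps the width is (b−a)/2^n; need (b−a)/2^n ≤ 1e-5.
So n ≥ log₂(4.062000/1e-5) = log₂(406200.0000) ≈ 18.6318.
Hence n = 19.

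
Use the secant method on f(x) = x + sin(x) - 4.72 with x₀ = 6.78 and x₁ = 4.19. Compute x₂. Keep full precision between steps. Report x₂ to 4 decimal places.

Secant update: x_(k+1) = x_k − f(x_k)·(x_k − x_(k-1))/(f(x_k) − f(x_(k-1))).
f(x_0) = 2.536628, f(x_1) = -1.396630
x_2 = 4.190000 - (-1.396630)·(4.190000 - 6.780000)/(-1.396630 - (2.536628)) = 5.109663; f(x_2) = -0.532456

5.1097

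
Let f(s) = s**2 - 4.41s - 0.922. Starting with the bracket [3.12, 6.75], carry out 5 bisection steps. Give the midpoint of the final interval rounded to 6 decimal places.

4.651406

f(3.120000) = -4.946800, f(6.750000) = 14.873000 (opposite signs)
step 1: m = 4.935000, f(m) = 1.668875 > 0 → root in [3.120000, 4.935000]
step 2: m = 4.027500, f(m) = -2.462519 < 0 → root in [4.027500, 4.935000]
step 3: m = 4.481250, f(m) = -0.602711 < 0 → root in [4.481250, 4.935000]
step 4: m = 4.708125, f(m) = 0.481610 > 0 → root in [4.481250, 4.708125]
step 5: m = 4.594688, f(m) = -0.073419 < 0 → root in [4.594688, 4.708125]
Midpoint of [4.594688, 4.708125] = 4.651406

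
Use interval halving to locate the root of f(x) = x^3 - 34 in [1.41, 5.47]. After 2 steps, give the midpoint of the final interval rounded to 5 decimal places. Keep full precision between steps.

f(1.410000) = -31.196779, f(5.470000) = 129.667323 (opposite signs)
step 1: m = 3.440000, f(m) = 6.707584 > 0 → root in [1.410000, 3.440000]
step 2: m = 2.425000, f(m) = -19.739484 < 0 → root in [2.425000, 3.440000]
Midpoint of [2.425000, 3.440000] = 2.932500

2.93250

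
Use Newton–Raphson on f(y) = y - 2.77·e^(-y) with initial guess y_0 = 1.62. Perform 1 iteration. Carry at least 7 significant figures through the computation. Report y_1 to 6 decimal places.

0.927690

f'(y) = 1 + 2.77·e^(-y)
y_0 = 1.620000: f = 1.071821, f' = 1.548179 → y_1 = 1.620000 - (1.071821)/(1.548179) = 0.927690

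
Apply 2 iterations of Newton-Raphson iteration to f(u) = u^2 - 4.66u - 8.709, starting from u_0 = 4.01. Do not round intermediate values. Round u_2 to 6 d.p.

f'(u) = 2u - 4.66
u_0 = 4.010000: f = -11.315500, f' = 3.360000 → u_1 = 4.010000 - (-11.315500)/(3.360000) = 7.377708
u_1 = 7.377708: f = 11.341459, f' = 10.095417 → u_2 = 7.377708 - (11.341459)/(10.095417) = 6.254282

6.254282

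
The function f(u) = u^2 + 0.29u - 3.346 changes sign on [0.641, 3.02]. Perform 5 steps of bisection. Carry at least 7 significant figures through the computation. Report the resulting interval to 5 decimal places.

f(0.641000) = -2.749229, f(3.020000) = 6.650200 (opposite signs)
step 1: m = 1.830500, f(m) = 0.535575 > 0 → root in [0.641000, 1.830500]
step 2: m = 1.235750, f(m) = -1.460554 < 0 → root in [1.235750, 1.830500]
step 3: m = 1.533125, f(m) = -0.550921 < 0 → root in [1.533125, 1.830500]
step 4: m = 1.681812, f(m) = -0.029781 < 0 → root in [1.681812, 1.830500]
step 5: m = 1.756156, f(m) = 0.247370 > 0 → root in [1.681812, 1.756156]

[1.68181, 1.75616]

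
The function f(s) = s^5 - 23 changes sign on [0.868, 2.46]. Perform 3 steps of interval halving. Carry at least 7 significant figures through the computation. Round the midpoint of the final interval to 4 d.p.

f(0.868000) = -22.507282, f(2.460000) = 67.089782 (opposite signs)
step 1: m = 1.664000, f(m) = -10.242470 < 0 → root in [1.664000, 2.460000]
step 2: m = 2.062000, f(m) = 14.277202 > 0 → root in [1.664000, 2.062000]
step 3: m = 1.863000, f(m) = -0.557860 < 0 → root in [1.863000, 2.062000]
Midpoint of [1.863000, 2.062000] = 1.962500

1.9625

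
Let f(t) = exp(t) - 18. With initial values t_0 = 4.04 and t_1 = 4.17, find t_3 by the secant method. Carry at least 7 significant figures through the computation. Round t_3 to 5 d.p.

Secant update: t_(k+1) = t_k − f(t_k)·(t_k − t_(k-1))/(f(t_k) − f(t_(k-1))).
f(t_0) = 38.826343, f(t_1) = 46.715452
t_2 = 4.170000 - (46.715452)·(4.170000 - 4.040000)/(46.715452 - (38.826343)) = 3.400203; f(t_2) = 11.970198
t_3 = 3.400203 - (11.970198)·(3.400203 - 4.170000)/(11.970198 - (46.715452)) = 3.134998; f(t_3) = 4.988600

3.13500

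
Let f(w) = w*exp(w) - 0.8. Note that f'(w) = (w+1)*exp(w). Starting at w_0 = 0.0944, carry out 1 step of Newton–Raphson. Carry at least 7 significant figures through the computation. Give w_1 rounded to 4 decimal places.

w_0 = 0.094400: f = -0.696254, f' = 1.202745 → w_1 = 0.094400 - (-0.696254)/(1.202745) = 0.673288

0.6733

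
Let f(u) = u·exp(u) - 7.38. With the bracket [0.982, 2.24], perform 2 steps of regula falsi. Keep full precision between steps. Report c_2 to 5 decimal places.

1.45378

f(0.982000) = -4.758266, f(2.240000) = 13.661062
step 1: c = 1.306979, f(c) = -2.550718 < 0 → new bracket [1.306979, 2.240000]
step 2: c = 1.453778, f(c) = -1.158917 < 0 → new bracket [1.453778, 2.240000]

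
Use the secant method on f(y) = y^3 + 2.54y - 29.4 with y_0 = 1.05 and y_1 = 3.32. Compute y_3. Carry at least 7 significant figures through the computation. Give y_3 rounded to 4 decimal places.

f(y_0) = -25.575375, f(y_1) = 15.627168
y_2 = 3.320000 - (15.627168)·(3.320000 - 1.050000)/(15.627168 - (-25.575375)) = 2.459042; f(y_2) = -8.284489
y_3 = 2.459042 - (-8.284489)·(2.459042 - 3.320000)/(-8.284489 - (15.627168)) = 2.757331; f(y_3) = -1.432730

2.7573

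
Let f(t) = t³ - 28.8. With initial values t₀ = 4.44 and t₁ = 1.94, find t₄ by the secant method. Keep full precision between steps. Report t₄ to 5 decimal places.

f(t_0) = 58.728384, f(t_1) = -21.498616
t_2 = 1.940000 - (-21.498616)·(1.940000 - 4.440000)/(-21.498616 - (58.728384)) = 2.609931; f(t_2) = -11.021833
t_3 = 2.609931 - (-11.021833)·(2.609931 - 1.940000)/(-11.021833 - (-21.498616)) = 3.314714; f(t_3) = 7.619868
t_4 = 3.314714 - (7.619868)·(3.314714 - 2.609931)/(7.619868 - (-11.021833)) = 3.026631; f(t_4) = -1.074550

3.02663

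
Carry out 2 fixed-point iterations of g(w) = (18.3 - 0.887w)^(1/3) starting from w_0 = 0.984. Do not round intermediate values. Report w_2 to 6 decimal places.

2.519859

w_1 = g(0.984000) = 2.592642
w_2 = g(2.592642) = 2.519859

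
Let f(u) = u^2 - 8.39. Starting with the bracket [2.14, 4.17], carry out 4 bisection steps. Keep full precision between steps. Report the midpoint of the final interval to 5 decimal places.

2.83781

f(2.140000) = -3.810400, f(4.170000) = 8.998900 (opposite signs)
step 1: m = 3.155000, f(m) = 1.564025 > 0 → root in [2.140000, 3.155000]
step 2: m = 2.647500, f(m) = -1.380744 < 0 → root in [2.647500, 3.155000]
step 3: m = 2.901250, f(m) = 0.027252 > 0 → root in [2.647500, 2.901250]
step 4: m = 2.774375, f(m) = -0.692843 < 0 → root in [2.774375, 2.901250]
Midpoint of [2.774375, 2.901250] = 2.837813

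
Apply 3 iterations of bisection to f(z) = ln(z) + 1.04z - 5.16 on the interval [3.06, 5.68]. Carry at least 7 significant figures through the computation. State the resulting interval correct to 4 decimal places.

f(3.060000) = -0.859185, f(5.680000) = 2.484151 (opposite signs)
step 1: m = 4.370000, f(m) = 0.859563 > 0 → root in [3.060000, 4.370000]
step 2: m = 3.715000, f(m) = 0.015979 > 0 → root in [3.060000, 3.715000]
step 3: m = 3.387500, f(m) = -0.416908 < 0 → root in [3.387500, 3.715000]

[3.3875, 3.7150]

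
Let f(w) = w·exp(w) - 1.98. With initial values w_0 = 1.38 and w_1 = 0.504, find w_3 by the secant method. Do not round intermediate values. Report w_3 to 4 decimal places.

0.8878

Secant update: w_(k+1) = w_k − f(w_k)·(w_k − w_(k-1))/(f(w_k) − f(w_(k-1))).
f(w_0) = 3.505364, f(w_1) = -1.145714
w_2 = 0.504000 - (-1.145714)·(0.504000 - 1.380000)/(-1.145714 - (3.505364)) = 0.719788; f(w_2) = -0.501558
w_3 = 0.719788 - (-0.501558)·(0.719788 - 0.504000)/(-0.501558 - (-1.145714)) = 0.887806; f(w_3) = 0.177185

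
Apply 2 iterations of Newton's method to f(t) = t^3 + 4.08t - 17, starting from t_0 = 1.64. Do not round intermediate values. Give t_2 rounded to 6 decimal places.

2.053219

Newton update: t ← t − f(t)/f'(t).
f'(t) = 3t^2 + 4.08
t_0 = 1.640000: f = -5.897856, f' = 12.148800 → t_1 = 1.640000 - (-5.897856)/(12.148800) = 2.125468
t_1 = 2.125468: f = 1.273957, f' = 17.632845 → t_2 = 2.125468 - (1.273957)/(17.632845) = 2.053219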